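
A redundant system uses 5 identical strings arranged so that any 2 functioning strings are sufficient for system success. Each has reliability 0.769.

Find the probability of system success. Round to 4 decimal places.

R = Σ_{i=2}^{5} C(5,i) p^i (1−p)^{5−i} with p = 0.769
C(5,2)·0.769^2·0.231^3 = 0.072893
C(5,3)·0.769^3·0.231^2 = 0.242663
C(5,4)·0.769^4·0.231^1 = 0.403913
C(5,5)·0.769^5·0.231^0 = 0.268925
Sum = 0.9884

0.9884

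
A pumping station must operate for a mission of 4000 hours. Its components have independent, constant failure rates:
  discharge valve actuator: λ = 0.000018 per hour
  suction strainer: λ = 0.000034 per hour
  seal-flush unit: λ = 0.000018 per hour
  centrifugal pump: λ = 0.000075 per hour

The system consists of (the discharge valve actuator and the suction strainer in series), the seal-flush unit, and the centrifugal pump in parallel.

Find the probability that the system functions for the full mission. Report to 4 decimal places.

R(discharge valve actuator) = exp(−0.000018 × 4000) = 0.930531
R(suction strainer) = exp(−0.000034 × 4000) = 0.872843
R(seal-flush unit) = exp(−0.000018 × 4000) = 0.930531
R(centrifugal pump) = exp(−0.000075 × 4000) = 0.740818
Series (discharge valve actuator and suction strainer): 0.930531 × 0.872843 = 0.812207
Parallel ([0.812207], seal-flush unit, and centrifugal pump): 1 − (1 − 0.812207)(1 − 0.930531)(1 − 0.740818) = 0.9966

0.9966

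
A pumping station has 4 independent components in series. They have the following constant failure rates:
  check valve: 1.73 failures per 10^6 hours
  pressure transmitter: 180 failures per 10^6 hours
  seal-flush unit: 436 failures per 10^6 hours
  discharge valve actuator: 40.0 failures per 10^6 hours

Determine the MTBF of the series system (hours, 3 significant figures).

1520

Series of exponential components: λ_sys = Σ λ_i
λ_sys = 0.00000173 + 0.000180 + 0.000436 + 0.0000400 = 6.5773e-04 /h
MTBF = 1 / λ_sys = 1520 h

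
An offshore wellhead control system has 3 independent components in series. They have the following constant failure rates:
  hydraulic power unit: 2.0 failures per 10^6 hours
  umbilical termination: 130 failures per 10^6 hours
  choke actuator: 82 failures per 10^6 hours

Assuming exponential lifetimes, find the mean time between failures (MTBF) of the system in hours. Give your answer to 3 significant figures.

4670

Series of exponential components: λ_sys = Σ λ_i
λ_sys = 0.0000020 + 0.00013 + 0.000082 = 2.1400e-04 /h
MTBF = 1 / λ_sys = 4670 h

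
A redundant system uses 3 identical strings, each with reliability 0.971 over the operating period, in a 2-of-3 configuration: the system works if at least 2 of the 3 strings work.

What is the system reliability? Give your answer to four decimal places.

0.9975

R = Σ_{i=2}^{3} C(3,i) p^i (1−p)^{3−i} with p = 0.971
C(3,2)·0.971^2·0.029^1 = 0.082027
C(3,3)·0.971^3·0.029^0 = 0.915499
Sum = 0.9975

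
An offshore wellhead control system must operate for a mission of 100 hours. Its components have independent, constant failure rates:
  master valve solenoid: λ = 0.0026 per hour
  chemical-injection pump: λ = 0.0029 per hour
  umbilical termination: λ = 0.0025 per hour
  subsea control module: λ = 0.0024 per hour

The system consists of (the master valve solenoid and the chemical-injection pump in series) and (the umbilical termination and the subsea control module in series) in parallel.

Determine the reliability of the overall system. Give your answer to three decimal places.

0.836

R(master valve solenoid) = exp(−0.0026 × 100) = 0.77105
R(chemical-injection pump) = exp(−0.0029 × 100) = 0.74826
R(umbilical termination) = exp(−0.0025 × 100) = 0.77880
R(subsea control module) = exp(−0.0024 × 100) = 0.78663
Series (master valve solenoid and chemical-injection pump): 0.77105 × 0.74826 = 0.57695
Series (umbilical termination and subsea control module): 0.77880 × 0.78663 = 0.61263
Parallel ([0.57695] and [0.61263]): 1 − (1 − 0.57695)(1 − 0.61263) = 0.836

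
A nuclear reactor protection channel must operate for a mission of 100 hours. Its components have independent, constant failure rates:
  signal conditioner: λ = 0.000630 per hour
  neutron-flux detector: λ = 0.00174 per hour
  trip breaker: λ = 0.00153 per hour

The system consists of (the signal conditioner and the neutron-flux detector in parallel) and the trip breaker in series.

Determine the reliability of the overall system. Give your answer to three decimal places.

0.850

R(signal conditioner) = exp(−0.000630 × 100) = 0.93894
R(neutron-flux detector) = exp(−0.00174 × 100) = 0.84030
R(trip breaker) = exp(−0.00153 × 100) = 0.85813
Parallel (signal conditioner and neutron-flux detector): 1 − (1 − 0.93894)(1 − 0.84030) = 0.99025
Series ([0.99025] and trip breaker): 0.99025 × 0.85813 = 0.850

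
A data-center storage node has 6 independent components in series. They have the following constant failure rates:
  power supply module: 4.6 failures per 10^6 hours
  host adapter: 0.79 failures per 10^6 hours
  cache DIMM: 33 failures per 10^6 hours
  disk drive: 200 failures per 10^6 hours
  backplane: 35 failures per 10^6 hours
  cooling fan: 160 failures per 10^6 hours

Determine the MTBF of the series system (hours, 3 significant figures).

2310

Series of exponential components: λ_sys = Σ λ_i
λ_sys = 0.0000046 + 0.00000079 + 0.000033 + 0.00020 + 0.000035 + 0.00016 = 4.3339e-04 /h
MTBF = 1 / λ_sys = 2310 h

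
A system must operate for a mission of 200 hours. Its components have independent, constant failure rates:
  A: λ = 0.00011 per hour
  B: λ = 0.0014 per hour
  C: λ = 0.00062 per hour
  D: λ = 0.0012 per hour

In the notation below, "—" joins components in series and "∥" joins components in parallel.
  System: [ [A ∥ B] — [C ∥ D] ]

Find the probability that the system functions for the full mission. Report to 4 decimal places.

0.9699

R(A) = exp(−0.00011 × 200) = 0.978240
R(B) = exp(−0.0014 × 200) = 0.755784
R(C) = exp(−0.00062 × 200) = 0.883380
R(D) = exp(−0.0012 × 200) = 0.786628
Parallel (A and B): 1 − (1 − 0.978240)(1 − 0.755784) = 0.994686
Parallel (C and D): 1 − (1 − 0.883380)(1 − 0.786628) = 0.975117
Series ([0.994686] and [0.975117]): 0.994686 × 0.975117 = 0.9699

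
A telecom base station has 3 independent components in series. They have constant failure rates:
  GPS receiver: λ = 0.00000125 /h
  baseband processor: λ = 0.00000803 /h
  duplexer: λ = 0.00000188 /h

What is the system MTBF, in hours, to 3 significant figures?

Series of exponential components: λ_sys = Σ λ_i
λ_sys = 0.00000125 + 0.00000803 + 0.00000188 = 1.1160e-05 /h
MTBF = 1 / λ_sys = 89600 h

89600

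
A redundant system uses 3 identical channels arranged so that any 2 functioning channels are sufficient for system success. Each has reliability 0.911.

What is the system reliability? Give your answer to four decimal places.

R = Σ_{i=2}^{3} C(3,i) p^i (1−p)^{3−i} with p = 0.911
C(3,2)·0.911^2·0.089^1 = 0.221589
C(3,3)·0.911^3·0.089^0 = 0.756058
Sum = 0.9776

0.9776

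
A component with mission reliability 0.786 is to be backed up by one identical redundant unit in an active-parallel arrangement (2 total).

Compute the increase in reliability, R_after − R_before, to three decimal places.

R_before = 0.786
R_after = 1 − (1 − 0.786)^2 = 0.954
ΔR = 0.954 − 0.786 = 0.168

0.168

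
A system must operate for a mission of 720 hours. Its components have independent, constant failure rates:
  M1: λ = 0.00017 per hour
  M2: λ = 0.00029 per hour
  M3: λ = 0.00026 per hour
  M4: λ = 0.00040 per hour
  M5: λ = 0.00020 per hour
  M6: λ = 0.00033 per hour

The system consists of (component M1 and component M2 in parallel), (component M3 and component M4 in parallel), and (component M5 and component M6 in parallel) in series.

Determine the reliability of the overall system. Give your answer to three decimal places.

0.910

R(M1) = exp(−0.00017 × 720) = 0.88479
R(M2) = exp(−0.00029 × 720) = 0.81156
R(M3) = exp(−0.00026 × 720) = 0.82928
R(M4) = exp(−0.00040 × 720) = 0.74976
R(M5) = exp(−0.00020 × 720) = 0.86589
R(M6) = exp(−0.00033 × 720) = 0.78852
Parallel (M1 and M2): 1 − (1 − 0.88479)(1 − 0.81156) = 0.97829
Parallel (M3 and M4): 1 − (1 − 0.82928)(1 − 0.74976) = 0.95728
Parallel (M5 and M6): 1 − (1 − 0.86589)(1 − 0.78852) = 0.97164
Series ([0.97829], [0.95728], and [0.97164]): 0.97829 × 0.95728 × 0.97164 = 0.910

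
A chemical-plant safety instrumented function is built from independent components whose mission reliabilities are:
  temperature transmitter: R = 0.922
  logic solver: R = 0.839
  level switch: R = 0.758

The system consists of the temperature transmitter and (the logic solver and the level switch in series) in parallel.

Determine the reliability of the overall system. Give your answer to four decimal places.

Series (logic solver and level switch): 0.839000 × 0.758000 = 0.635962
Parallel (temperature transmitter and [0.635962]): 1 − (1 − 0.922000)(1 − 0.635962) = 0.9716

0.9716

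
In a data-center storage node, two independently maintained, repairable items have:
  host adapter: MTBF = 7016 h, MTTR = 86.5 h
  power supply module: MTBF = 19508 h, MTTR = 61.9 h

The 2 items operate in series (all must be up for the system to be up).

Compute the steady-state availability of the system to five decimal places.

0.98470

A(host adapter) = MTBF/(MTBF+MTTR) = 7016/(7016+86.5) = 0.987821
A(power supply module) = MTBF/(MTBF+MTTR) = 19508/(19508+61.9) = 0.996837
Series availability: 0.987821 × 0.996837 = 0.98470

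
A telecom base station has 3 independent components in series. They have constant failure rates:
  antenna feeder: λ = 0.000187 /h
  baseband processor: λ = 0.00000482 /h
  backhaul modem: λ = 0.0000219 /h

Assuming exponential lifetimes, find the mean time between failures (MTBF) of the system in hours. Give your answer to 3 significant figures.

4680

Series of exponential components: λ_sys = Σ λ_i
λ_sys = 0.000187 + 0.00000482 + 0.0000219 = 2.1372e-04 /h
MTBF = 1 / λ_sys = 4680 h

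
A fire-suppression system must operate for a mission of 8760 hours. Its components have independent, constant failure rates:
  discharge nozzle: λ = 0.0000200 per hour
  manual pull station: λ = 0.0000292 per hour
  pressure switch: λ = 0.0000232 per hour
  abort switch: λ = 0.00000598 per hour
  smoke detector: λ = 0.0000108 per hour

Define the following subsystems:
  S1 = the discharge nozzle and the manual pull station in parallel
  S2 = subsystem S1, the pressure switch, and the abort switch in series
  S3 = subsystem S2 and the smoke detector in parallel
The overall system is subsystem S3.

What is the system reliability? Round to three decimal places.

0.977

R(discharge nozzle) = exp(−0.0000200 × 8760) = 0.83929
R(manual pull station) = exp(−0.0000292 × 8760) = 0.77430
R(pressure switch) = exp(−0.0000232 × 8760) = 0.81609
R(abort switch) = exp(−0.00000598 × 8760) = 0.94896
R(smoke detector) = exp(−0.0000108 × 8760) = 0.90973
Parallel (discharge nozzle and manual pull station): 1 − (1 − 0.83929)(1 − 0.77430) = 0.96373
Series ([0.96373], pressure switch, and abort switch): 0.96373 × 0.81609 × 0.94896 = 0.74635
Parallel ([0.74635] and smoke detector): 1 − (1 − 0.74635)(1 − 0.90973) = 0.977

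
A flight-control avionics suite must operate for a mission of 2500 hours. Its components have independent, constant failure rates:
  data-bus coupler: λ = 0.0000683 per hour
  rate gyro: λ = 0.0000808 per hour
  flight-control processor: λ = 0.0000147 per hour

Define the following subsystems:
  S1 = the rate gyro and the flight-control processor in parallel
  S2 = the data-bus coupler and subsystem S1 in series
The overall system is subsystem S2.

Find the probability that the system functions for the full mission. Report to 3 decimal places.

0.837

R(data-bus coupler) = exp(−0.0000683 × 2500) = 0.84303
R(rate gyro) = exp(−0.0000808 × 2500) = 0.81709
R(flight-control processor) = exp(−0.0000147 × 2500) = 0.96392
Parallel (rate gyro and flight-control processor): 1 − (1 − 0.81709)(1 − 0.96392) = 0.99340
Series (data-bus coupler and [0.99340]): 0.84303 × 0.99340 = 0.837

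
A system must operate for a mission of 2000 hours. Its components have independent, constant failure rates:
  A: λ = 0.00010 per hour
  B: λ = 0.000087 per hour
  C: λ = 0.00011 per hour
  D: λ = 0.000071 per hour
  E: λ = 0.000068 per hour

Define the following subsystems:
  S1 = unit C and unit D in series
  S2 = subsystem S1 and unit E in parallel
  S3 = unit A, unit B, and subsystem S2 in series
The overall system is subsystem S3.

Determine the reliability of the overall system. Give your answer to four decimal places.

R(A) = exp(−0.00010 × 2000) = 0.818731
R(B) = exp(−0.000087 × 2000) = 0.840297
R(C) = exp(−0.00011 × 2000) = 0.802519
R(D) = exp(−0.000071 × 2000) = 0.867621
R(E) = exp(−0.000068 × 2000) = 0.872843
Series (C and D): 0.802519 × 0.867621 = 0.696282
Parallel ([0.696282] and E): 1 − (1 − 0.696282)(1 − 0.872843) = 0.961380
Series (A, B, and [0.961380]): 0.818731 × 0.840297 × 0.961380 = 0.6614

0.6614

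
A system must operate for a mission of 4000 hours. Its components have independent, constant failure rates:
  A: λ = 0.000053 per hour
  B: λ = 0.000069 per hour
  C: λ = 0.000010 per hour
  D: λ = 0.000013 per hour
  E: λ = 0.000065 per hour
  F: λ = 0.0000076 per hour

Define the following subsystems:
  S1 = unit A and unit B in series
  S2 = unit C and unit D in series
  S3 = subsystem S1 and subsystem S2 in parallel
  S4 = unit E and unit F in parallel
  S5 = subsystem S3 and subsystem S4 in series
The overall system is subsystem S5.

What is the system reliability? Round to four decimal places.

0.9594

R(A) = exp(−0.000053 × 4000) = 0.808965
R(B) = exp(−0.000069 × 4000) = 0.758813
R(C) = exp(−0.000010 × 4000) = 0.960789
R(D) = exp(−0.000013 × 4000) = 0.949329
R(E) = exp(−0.000065 × 4000) = 0.771052
R(F) = exp(−0.0000076 × 4000) = 0.970057
Series (A and B): 0.808965 × 0.758813 = 0.613853
Series (C and D): 0.960789 × 0.949329 = 0.912105
Parallel ([0.613853] and [0.912105]): 1 − (1 − 0.613853)(1 − 0.912105) = 0.966060
Parallel (E and F): 1 − (1 − 0.771052)(1 − 0.970057) = 0.993145
Series ([0.966060] and [0.993145]): 0.966060 × 0.993145 = 0.9594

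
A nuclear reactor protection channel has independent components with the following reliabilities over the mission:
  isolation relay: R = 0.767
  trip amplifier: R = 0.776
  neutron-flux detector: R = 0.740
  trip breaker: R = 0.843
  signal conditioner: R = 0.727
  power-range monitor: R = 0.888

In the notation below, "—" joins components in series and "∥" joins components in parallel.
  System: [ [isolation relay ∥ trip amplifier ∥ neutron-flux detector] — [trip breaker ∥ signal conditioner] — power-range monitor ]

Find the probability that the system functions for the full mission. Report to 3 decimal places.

0.838

Parallel (isolation relay, trip amplifier, and neutron-flux detector): 1 − (1 − 0.76700)(1 − 0.77600)(1 − 0.74000) = 0.98643
Parallel (trip breaker and signal conditioner): 1 − (1 − 0.84300)(1 − 0.72700) = 0.95714
Series ([0.98643], [0.95714], and power-range monitor): 0.98643 × 0.95714 × 0.88800 = 0.838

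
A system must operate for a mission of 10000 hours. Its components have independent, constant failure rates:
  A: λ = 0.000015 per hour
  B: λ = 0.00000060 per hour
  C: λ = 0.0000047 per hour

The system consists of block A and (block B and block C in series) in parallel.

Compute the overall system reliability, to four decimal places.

0.9928

R(A) = exp(−0.000015 × 10000) = 0.860708
R(B) = exp(−0.00000060 × 10000) = 0.994018
R(C) = exp(−0.0000047 × 10000) = 0.954087
Series (B and C): 0.994018 × 0.954087 = 0.948380
Parallel (A and [0.948380]): 1 − (1 − 0.860708)(1 − 0.948380) = 0.9928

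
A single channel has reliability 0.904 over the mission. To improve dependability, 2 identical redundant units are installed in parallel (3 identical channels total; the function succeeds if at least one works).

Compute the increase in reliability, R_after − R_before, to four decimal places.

R_before = 0.904
R_after = 1 − (1 − 0.904)^3 = 0.9991
ΔR = 0.9991 − 0.904 = 0.0951

0.0951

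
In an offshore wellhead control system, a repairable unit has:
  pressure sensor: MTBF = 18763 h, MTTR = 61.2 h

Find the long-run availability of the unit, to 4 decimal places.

A(pressure sensor) = MTBF/(MTBF+MTTR) = 18763/(18763+61.2) = 0.9967

0.9967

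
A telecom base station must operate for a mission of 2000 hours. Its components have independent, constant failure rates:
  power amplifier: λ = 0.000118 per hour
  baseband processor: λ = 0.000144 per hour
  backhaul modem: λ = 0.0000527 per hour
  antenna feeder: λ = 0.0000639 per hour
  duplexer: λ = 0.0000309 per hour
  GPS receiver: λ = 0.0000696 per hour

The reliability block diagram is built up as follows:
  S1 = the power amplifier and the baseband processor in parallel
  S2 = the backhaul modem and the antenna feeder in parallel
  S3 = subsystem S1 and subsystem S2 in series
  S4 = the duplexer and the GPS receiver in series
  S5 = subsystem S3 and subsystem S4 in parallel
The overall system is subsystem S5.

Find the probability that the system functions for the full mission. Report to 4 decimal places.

0.9884

R(power amplifier) = exp(−0.000118 × 2000) = 0.789781
R(baseband processor) = exp(−0.000144 × 2000) = 0.749762
R(backhaul modem) = exp(−0.0000527 × 2000) = 0.899964
R(antenna feeder) = exp(−0.0000639 × 2000) = 0.880029
R(duplexer) = exp(−0.0000309 × 2000) = 0.940071
R(GPS receiver) = exp(−0.0000696 × 2000) = 0.870054
Parallel (power amplifier and baseband processor): 1 − (1 − 0.789781)(1 − 0.749762) = 0.947395
Parallel (backhaul modem and antenna feeder): 1 − (1 − 0.899964)(1 − 0.880029) = 0.987999
Series ([0.947395] and [0.987999]): 0.947395 × 0.987999 = 0.936025
Series (duplexer and GPS receiver): 0.940071 × 0.870054 = 0.817913
Parallel ([0.936025] and [0.817913]): 1 − (1 − 0.936025)(1 − 0.817913) = 0.9884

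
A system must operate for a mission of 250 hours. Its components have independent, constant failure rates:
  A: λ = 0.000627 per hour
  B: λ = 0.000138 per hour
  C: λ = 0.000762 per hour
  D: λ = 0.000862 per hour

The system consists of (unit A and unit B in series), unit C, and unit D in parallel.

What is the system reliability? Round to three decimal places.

0.994

R(A) = exp(−0.000627 × 250) = 0.85492
R(B) = exp(−0.000138 × 250) = 0.96609
R(C) = exp(−0.000762 × 250) = 0.82655
R(D) = exp(−0.000862 × 250) = 0.80614
Series (A and B): 0.85492 × 0.96609 = 0.82593
Parallel ([0.82593], C, and D): 1 − (1 − 0.82593)(1 − 0.82655)(1 − 0.80614) = 0.994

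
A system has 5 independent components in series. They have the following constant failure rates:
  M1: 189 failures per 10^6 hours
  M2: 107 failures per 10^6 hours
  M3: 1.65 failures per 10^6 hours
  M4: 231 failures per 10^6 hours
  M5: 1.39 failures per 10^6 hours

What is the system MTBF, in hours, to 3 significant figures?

Series of exponential components: λ_sys = Σ λ_i
λ_sys = 0.000189 + 0.000107 + 0.00000165 + 0.000231 + 0.00000139 = 5.3004e-04 /h
MTBF = 1 / λ_sys = 1890 h

1890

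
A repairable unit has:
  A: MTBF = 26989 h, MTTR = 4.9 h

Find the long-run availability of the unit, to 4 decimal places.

0.9998

A(A) = MTBF/(MTBF+MTTR) = 26989/(26989+4.9) = 0.9998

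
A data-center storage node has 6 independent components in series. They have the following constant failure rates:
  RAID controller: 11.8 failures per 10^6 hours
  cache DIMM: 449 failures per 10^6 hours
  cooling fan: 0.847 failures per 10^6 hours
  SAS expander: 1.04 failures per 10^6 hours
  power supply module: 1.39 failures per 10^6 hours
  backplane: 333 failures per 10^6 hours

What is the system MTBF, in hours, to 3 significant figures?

1250

Series of exponential components: λ_sys = Σ λ_i
λ_sys = 0.0000118 + 0.000449 + 0.000000847 + 0.00000104 + 0.00000139 + 0.000333 = 7.9708e-04 /h
MTBF = 1 / λ_sys = 1250 h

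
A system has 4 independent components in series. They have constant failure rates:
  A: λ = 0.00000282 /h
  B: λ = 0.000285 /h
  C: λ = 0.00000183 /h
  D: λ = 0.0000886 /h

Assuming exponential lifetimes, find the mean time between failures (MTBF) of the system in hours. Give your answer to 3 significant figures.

2640

Series of exponential components: λ_sys = Σ λ_i
λ_sys = 0.00000282 + 0.000285 + 0.00000183 + 0.0000886 = 3.7825e-04 /h
MTBF = 1 / λ_sys = 2640 h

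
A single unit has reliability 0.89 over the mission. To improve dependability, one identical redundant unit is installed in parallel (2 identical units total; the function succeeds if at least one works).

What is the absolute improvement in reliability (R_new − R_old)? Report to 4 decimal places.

0.0979

R_before = 0.89
R_after = 1 − (1 − 0.89)^2 = 0.9879
ΔR = 0.9879 − 0.89 = 0.0979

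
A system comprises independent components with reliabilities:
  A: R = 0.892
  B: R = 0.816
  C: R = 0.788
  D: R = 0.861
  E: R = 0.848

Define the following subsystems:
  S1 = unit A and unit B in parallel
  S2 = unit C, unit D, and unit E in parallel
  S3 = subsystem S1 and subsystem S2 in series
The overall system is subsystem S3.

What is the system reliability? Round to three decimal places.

Parallel (A and B): 1 − (1 − 0.89200)(1 − 0.81600) = 0.98013
Parallel (C, D, and E): 1 − (1 − 0.78800)(1 − 0.86100)(1 − 0.84800) = 0.99552
Series ([0.98013] and [0.99552]): 0.98013 × 0.99552 = 0.976

0.976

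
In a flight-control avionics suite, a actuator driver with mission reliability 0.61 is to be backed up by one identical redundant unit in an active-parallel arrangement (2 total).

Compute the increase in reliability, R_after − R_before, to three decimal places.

0.238

R_before = 0.61
R_after = 1 − (1 − 0.61)^2 = 0.848
ΔR = 0.848 − 0.61 = 0.238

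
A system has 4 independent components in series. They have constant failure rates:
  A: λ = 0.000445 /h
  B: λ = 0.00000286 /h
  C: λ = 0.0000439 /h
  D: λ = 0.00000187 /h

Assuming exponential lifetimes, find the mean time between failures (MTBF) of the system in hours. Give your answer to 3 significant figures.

2030

Series of exponential components: λ_sys = Σ λ_i
λ_sys = 0.000445 + 0.00000286 + 0.0000439 + 0.00000187 = 4.9363e-04 /h
MTBF = 1 / λ_sys = 2030 h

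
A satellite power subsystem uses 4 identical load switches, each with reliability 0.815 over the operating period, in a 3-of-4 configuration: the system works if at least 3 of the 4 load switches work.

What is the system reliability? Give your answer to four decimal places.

R = Σ_{i=3}^{4} C(4,i) p^i (1−p)^{4−i} with p = 0.815
C(4,3)·0.815^3·0.185^1 = 0.400594
C(4,4)·0.815^4·0.185^0 = 0.441195
Sum = 0.8418

0.8418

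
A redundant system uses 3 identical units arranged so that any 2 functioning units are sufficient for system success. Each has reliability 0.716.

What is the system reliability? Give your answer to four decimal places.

0.8038

R = Σ_{i=2}^{3} C(3,i) p^i (1−p)^{3−i} with p = 0.716
C(3,2)·0.716^2·0.284^1 = 0.436783
C(3,3)·0.716^3·0.284^0 = 0.367062
Sum = 0.8038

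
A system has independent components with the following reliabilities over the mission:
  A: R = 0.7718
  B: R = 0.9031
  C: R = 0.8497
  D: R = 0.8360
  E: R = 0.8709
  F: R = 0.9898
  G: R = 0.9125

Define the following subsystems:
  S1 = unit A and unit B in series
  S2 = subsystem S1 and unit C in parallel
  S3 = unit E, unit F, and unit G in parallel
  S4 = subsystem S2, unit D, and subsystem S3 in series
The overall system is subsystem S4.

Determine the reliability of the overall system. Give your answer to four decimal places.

Series (A and B): 0.771800 × 0.903100 = 0.697013
Parallel ([0.697013] and C): 1 − (1 − 0.697013)(1 − 0.849700) = 0.954461
Parallel (E, F, and G): 1 − (1 − 0.870900)(1 − 0.989800)(1 − 0.912500) = 0.999885
Series ([0.954461], D, and [0.999885]): 0.954461 × 0.836000 × 0.999885 = 0.7978

0.7978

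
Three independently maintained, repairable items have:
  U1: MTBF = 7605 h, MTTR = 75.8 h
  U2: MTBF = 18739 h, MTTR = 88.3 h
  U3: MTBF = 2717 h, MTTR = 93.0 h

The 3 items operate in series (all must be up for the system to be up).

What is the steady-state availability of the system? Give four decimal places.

0.9529

A(U1) = MTBF/(MTBF+MTTR) = 7605/(7605+75.8) = 0.990131
A(U2) = MTBF/(MTBF+MTTR) = 18739/(18739+88.3) = 0.995310
A(U3) = MTBF/(MTBF+MTTR) = 2717/(2717+93.0) = 0.966904
Series availability: 0.990131 × 0.995310 × 0.966904 = 0.9529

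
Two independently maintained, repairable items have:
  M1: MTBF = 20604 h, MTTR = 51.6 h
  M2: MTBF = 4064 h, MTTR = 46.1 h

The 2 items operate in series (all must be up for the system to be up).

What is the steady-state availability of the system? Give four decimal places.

0.9863

A(M1) = MTBF/(MTBF+MTTR) = 20604/(20604+51.6) = 0.997502
A(M2) = MTBF/(MTBF+MTTR) = 4064/(4064+46.1) = 0.988784
Series availability: 0.997502 × 0.988784 = 0.9863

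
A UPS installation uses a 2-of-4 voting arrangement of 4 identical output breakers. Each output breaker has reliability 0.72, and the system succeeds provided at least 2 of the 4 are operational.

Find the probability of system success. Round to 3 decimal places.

R = Σ_{i=2}^{4} C(4,i) p^i (1−p)^{4−i} with p = 0.72
C(4,2)·0.72^2·0.28^2 = 0.24386
C(4,3)·0.72^3·0.28^1 = 0.41804
C(4,4)·0.72^4·0.28^0 = 0.26874
Sum = 0.931

0.931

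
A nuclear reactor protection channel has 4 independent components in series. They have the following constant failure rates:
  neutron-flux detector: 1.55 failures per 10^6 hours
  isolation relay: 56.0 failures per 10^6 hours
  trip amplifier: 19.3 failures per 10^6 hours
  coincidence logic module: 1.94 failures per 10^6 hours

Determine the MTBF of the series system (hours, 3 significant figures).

12700

Series of exponential components: λ_sys = Σ λ_i
λ_sys = 0.00000155 + 0.0000560 + 0.0000193 + 0.00000194 = 7.8790e-05 /h
MTBF = 1 / λ_sys = 12700 h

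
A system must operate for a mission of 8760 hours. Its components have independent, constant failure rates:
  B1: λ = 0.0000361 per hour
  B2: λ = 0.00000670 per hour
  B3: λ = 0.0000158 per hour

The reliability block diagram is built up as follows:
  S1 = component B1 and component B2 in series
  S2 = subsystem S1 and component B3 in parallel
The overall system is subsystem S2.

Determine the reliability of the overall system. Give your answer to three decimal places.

R(B1) = exp(−0.0000361 × 8760) = 0.72889
R(B2) = exp(−0.00000670 × 8760) = 0.94300
R(B3) = exp(−0.0000158 × 8760) = 0.87074
Series (B1 and B2): 0.72889 × 0.94300 = 0.68734
Parallel ([0.68734] and B3): 1 − (1 − 0.68734)(1 − 0.87074) = 0.960

0.960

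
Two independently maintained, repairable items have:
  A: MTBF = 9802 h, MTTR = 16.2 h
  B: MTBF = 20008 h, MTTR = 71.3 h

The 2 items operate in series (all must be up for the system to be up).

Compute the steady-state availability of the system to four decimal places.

A(A) = MTBF/(MTBF+MTTR) = 9802/(9802+16.2) = 0.998350
A(B) = MTBF/(MTBF+MTTR) = 20008/(20008+71.3) = 0.996449
Series availability: 0.998350 × 0.996449 = 0.9948

0.9948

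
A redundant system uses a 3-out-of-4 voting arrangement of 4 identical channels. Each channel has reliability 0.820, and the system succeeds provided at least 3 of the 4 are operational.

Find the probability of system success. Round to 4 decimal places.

0.8491

R = Σ_{i=3}^{4} C(4,i) p^i (1−p)^{4−i} with p = 0.820
C(4,3)·0.820^3·0.180^1 = 0.396985
C(4,4)·0.820^4·0.180^0 = 0.452122
Sum = 0.8491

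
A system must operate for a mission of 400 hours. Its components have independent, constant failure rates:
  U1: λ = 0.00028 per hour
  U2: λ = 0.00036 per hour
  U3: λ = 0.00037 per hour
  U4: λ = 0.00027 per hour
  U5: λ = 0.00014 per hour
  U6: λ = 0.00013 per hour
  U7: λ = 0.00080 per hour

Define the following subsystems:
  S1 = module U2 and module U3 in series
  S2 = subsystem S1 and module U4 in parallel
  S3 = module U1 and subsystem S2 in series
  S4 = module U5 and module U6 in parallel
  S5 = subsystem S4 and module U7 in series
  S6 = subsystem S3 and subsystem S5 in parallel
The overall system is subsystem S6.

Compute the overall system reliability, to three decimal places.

R(U1) = exp(−0.00028 × 400) = 0.89404
R(U2) = exp(−0.00036 × 400) = 0.86589
R(U3) = exp(−0.00037 × 400) = 0.86243
R(U4) = exp(−0.00027 × 400) = 0.89763
R(U5) = exp(−0.00014 × 400) = 0.94554
R(U6) = exp(−0.00013 × 400) = 0.94933
R(U7) = exp(−0.00080 × 400) = 0.72615
Series (U2 and U3): 0.86589 × 0.86243 = 0.74677
Parallel ([0.74677] and U4): 1 − (1 − 0.74677)(1 − 0.89763) = 0.97408
Series (U1 and [0.97408]): 0.89404 × 0.97408 = 0.87087
Parallel (U5 and U6): 1 − (1 − 0.94554)(1 − 0.94933) = 0.99724
Series ([0.99724] and U7): 0.99724 × 0.72615 = 0.72415
Parallel ([0.87087] and [0.72415]): 1 − (1 − 0.87087)(1 − 0.72415) = 0.964

0.964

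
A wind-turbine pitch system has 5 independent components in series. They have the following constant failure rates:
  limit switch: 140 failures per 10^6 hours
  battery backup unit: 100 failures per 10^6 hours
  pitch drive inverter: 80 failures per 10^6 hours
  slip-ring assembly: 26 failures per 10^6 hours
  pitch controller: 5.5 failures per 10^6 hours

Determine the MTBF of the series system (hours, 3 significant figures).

2840

Series of exponential components: λ_sys = Σ λ_i
λ_sys = 0.00014 + 0.00010 + 0.000080 + 0.000026 + 0.0000055 = 3.5150e-04 /h
MTBF = 1 / λ_sys = 2840 h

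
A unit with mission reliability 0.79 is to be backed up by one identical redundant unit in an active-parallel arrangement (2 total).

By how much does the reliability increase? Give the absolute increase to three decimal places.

R_before = 0.79
R_after = 1 − (1 − 0.79)^2 = 0.956
ΔR = 0.956 − 0.79 = 0.166

0.166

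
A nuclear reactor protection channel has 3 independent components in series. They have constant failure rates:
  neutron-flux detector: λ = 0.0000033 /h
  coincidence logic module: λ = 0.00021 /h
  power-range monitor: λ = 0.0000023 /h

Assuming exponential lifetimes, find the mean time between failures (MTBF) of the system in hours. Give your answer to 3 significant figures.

Series of exponential components: λ_sys = Σ λ_i
λ_sys = 0.0000033 + 0.00021 + 0.0000023 = 2.1560e-04 /h
MTBF = 1 / λ_sys = 4640 h

4640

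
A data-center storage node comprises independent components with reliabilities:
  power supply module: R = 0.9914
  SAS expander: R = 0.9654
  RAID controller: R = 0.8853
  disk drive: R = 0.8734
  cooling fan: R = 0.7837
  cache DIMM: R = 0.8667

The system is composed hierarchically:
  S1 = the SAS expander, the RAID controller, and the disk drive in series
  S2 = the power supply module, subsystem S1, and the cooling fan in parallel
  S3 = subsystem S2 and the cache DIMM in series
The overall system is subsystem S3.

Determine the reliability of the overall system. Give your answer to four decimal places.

0.8663

Series (SAS expander, RAID controller, and disk drive): 0.965400 × 0.885300 × 0.873400 = 0.746468
Parallel (power supply module, [0.746468], and cooling fan): 1 − (1 − 0.991400)(1 − 0.746468)(1 − 0.783700) = 0.999528
Series ([0.999528] and cache DIMM): 0.999528 × 0.866700 = 0.8663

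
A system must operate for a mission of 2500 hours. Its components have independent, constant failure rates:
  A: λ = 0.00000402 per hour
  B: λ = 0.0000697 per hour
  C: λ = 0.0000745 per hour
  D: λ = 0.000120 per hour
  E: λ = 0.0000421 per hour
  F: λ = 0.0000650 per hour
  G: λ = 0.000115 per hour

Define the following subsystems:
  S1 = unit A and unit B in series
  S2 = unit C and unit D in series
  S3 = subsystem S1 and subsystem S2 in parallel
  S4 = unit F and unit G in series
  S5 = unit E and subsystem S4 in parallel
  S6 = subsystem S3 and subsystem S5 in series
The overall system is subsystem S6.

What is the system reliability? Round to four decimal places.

R(A) = exp(−0.00000402 × 2500) = 0.990000
R(B) = exp(−0.0000697 × 2500) = 0.840087
R(C) = exp(−0.0000745 × 2500) = 0.830066
R(D) = exp(−0.000120 × 2500) = 0.740818
R(E) = exp(−0.0000421 × 2500) = 0.900099
R(F) = exp(−0.0000650 × 2500) = 0.850016
R(G) = exp(−0.000115 × 2500) = 0.750137
Series (A and B): 0.990000 × 0.840087 = 0.831686
Series (C and D): 0.830066 × 0.740818 = 0.614928
Parallel ([0.831686] and [0.614928]): 1 − (1 − 0.831686)(1 − 0.614928) = 0.935187
Series (F and G): 0.850016 × 0.750137 = 0.637628
Parallel (E and [0.637628]): 1 − (1 − 0.900099)(1 − 0.637628) = 0.963799
Series ([0.935187] and [0.963799]): 0.935187 × 0.963799 = 0.9013

0.9013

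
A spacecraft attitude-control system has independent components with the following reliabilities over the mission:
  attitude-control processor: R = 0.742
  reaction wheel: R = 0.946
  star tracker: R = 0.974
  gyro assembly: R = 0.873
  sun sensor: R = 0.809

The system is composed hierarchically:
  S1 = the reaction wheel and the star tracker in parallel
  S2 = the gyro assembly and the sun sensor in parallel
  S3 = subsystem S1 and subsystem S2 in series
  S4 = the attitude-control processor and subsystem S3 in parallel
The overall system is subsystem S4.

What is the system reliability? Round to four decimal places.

0.9934

Parallel (reaction wheel and star tracker): 1 − (1 − 0.946000)(1 − 0.974000) = 0.998596
Parallel (gyro assembly and sun sensor): 1 − (1 − 0.873000)(1 − 0.809000) = 0.975743
Series ([0.998596] and [0.975743]): 0.998596 × 0.975743 = 0.974373
Parallel (attitude-control processor and [0.974373]): 1 − (1 − 0.742000)(1 − 0.974373) = 0.9934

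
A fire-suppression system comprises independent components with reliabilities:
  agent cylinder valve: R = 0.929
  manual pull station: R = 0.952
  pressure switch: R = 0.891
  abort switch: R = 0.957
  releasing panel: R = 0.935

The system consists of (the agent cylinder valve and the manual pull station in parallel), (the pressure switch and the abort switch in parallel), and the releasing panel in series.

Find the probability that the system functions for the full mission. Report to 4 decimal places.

Parallel (agent cylinder valve and manual pull station): 1 − (1 − 0.929000)(1 − 0.952000) = 0.996592
Parallel (pressure switch and abort switch): 1 − (1 − 0.891000)(1 − 0.957000) = 0.995313
Series ([0.996592], [0.995313], and releasing panel): 0.996592 × 0.995313 × 0.935000 = 0.9274

0.9274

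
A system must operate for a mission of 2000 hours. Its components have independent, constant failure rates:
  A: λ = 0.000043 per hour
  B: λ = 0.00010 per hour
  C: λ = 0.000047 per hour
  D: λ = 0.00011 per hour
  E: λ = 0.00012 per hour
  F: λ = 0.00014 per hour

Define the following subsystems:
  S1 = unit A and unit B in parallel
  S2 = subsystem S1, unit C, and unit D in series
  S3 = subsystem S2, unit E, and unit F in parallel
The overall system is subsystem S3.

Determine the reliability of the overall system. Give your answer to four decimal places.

0.9854

R(A) = exp(−0.000043 × 2000) = 0.917594
R(B) = exp(−0.00010 × 2000) = 0.818731
R(C) = exp(−0.000047 × 2000) = 0.910283
R(D) = exp(−0.00011 × 2000) = 0.802519
R(E) = exp(−0.00012 × 2000) = 0.786628
R(F) = exp(−0.00014 × 2000) = 0.755784
Parallel (A and B): 1 − (1 − 0.917594)(1 − 0.818731) = 0.985062
Series ([0.985062], C, and D): 0.985062 × 0.910283 × 0.802519 = 0.719607
Parallel ([0.719607], E, and F): 1 − (1 − 0.719607)(1 − 0.786628)(1 − 0.755784) = 0.9854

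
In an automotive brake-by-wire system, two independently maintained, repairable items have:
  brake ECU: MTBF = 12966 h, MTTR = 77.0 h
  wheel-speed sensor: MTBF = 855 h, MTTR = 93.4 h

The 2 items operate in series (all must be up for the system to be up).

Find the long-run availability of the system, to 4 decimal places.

0.8962

A(brake ECU) = MTBF/(MTBF+MTTR) = 12966/(12966+77.0) = 0.994096
A(wheel-speed sensor) = MTBF/(MTBF+MTTR) = 855/(855+93.4) = 0.901518
Series availability: 0.994096 × 0.901518 = 0.8962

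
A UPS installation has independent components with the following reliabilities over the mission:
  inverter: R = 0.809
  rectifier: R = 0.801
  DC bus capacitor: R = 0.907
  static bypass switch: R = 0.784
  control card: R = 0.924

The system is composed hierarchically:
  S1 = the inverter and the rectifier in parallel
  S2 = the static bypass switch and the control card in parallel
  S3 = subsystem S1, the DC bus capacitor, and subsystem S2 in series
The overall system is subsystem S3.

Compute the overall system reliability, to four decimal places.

0.8582

Parallel (inverter and rectifier): 1 − (1 − 0.809000)(1 − 0.801000) = 0.961991
Parallel (static bypass switch and control card): 1 − (1 − 0.784000)(1 − 0.924000) = 0.983584
Series ([0.961991], DC bus capacitor, and [0.983584]): 0.961991 × 0.907000 × 0.983584 = 0.8582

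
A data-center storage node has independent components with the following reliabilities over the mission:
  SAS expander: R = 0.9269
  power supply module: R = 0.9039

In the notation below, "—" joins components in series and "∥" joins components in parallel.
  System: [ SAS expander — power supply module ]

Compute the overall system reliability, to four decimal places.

Series (SAS expander and power supply module): 0.926900 × 0.903900 = 0.8378

0.8378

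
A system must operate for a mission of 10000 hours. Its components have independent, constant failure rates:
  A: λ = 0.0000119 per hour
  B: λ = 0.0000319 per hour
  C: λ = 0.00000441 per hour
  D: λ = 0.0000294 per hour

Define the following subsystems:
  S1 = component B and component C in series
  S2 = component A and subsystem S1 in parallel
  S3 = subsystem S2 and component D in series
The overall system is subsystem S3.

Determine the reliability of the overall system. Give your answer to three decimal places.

R(A) = exp(−0.0000119 × 10000) = 0.88781
R(B) = exp(−0.0000319 × 10000) = 0.72688
R(C) = exp(−0.00000441 × 10000) = 0.95686
R(D) = exp(−0.0000294 × 10000) = 0.74528
Series (B and C): 0.72688 × 0.95686 = 0.69552
Parallel (A and [0.69552]): 1 − (1 − 0.88781)(1 − 0.69552) = 0.96584
Series ([0.96584] and D): 0.96584 × 0.74528 = 0.720

0.720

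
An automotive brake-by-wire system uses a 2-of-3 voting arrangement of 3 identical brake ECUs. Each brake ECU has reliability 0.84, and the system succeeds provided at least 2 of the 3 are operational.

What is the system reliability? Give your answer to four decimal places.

0.9314

R = Σ_{i=2}^{3} C(3,i) p^i (1−p)^{3−i} with p = 0.84
C(3,2)·0.84^2·0.16^1 = 0.338688
C(3,3)·0.84^3·0.16^0 = 0.592704
Sum = 0.9314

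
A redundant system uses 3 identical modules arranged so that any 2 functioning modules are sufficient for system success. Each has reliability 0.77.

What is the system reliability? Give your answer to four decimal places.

0.8656

R = Σ_{i=2}^{3} C(3,i) p^i (1−p)^{3−i} with p = 0.77
C(3,2)·0.77^2·0.23^1 = 0.409101
C(3,3)·0.77^3·0.23^0 = 0.456533
Sum = 0.8656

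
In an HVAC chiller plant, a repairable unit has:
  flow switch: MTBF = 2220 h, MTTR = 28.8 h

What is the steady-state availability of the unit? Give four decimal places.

A(flow switch) = MTBF/(MTBF+MTTR) = 2220/(2220+28.8) = 0.9872

0.9872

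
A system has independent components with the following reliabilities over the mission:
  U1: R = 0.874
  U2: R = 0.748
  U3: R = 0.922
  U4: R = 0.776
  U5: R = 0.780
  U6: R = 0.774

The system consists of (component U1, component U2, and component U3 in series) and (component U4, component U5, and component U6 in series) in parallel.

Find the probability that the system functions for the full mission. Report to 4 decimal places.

0.7889

Series (U1, U2, and U3): 0.874000 × 0.748000 × 0.922000 = 0.602759
Series (U4, U5, and U6): 0.776000 × 0.780000 × 0.774000 = 0.468487
Parallel ([0.602759] and [0.468487]): 1 − (1 − 0.602759)(1 − 0.468487) = 0.7889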